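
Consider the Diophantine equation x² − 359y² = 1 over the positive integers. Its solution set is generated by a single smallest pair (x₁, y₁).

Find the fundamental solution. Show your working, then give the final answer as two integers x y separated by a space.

√359 → a₀=18, period (1,17,1,36); ℓ=4 even so k=3
a_0=18:  p_0=18·1+0=18,  q_0=18·0+1=1
…
a_2=17:  p_2=17·19+18=341,  q_2=17·1+1=18
a_3=1:  p_3=1·341+19=360,  q_3=1·18+1=19
fundamental: x₁=360, y₁=19  (since 129600 − 359·361 = 1)

360 19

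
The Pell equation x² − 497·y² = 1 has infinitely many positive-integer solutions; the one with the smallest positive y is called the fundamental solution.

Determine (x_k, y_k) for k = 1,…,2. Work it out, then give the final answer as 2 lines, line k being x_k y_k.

√497 = [22; 3,2,2,5,6,5,2,2,3,44, …], period ℓ=10 (even) → k=9
step 0: (22, 1)  from 22·(1,0) + (0,1)
step 1: (67, 3)  from 3·(22,1) + (1,0)
step 2: (156, 7)  from 2·(67,3) + (22,1)
…
step 5: (12685, 569)  from 6·(2051,92) + (379,17)
…
step 7: (143637, 6443)  from 2·(65476,2937) + (12685,569)
step 8: (352750, 15823)  from 2·(143637,6443) + (65476,2937)
step 9: (1201887, 53912)  from 3·(352750,15823) + (143637,6443)
fundamental: x₁=1201887, y₁=53912  (since 1444532360769 − 497·2906503744 = 1)
(x_2, y_2) = (1201887·1201887 + 497·53912·53912, 1201887·53912 + 53912·1201887) = (2889064721537, 129592263888)

1201887 53912
2889064721537 129592263888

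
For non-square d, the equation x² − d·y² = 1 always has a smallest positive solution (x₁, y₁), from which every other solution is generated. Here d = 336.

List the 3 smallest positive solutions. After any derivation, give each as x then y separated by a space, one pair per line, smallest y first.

√336 → a₀=18, period (3,36); ℓ=2 even so k=1
k=0  a_k=18  p_k/q_k = 18/1
k=1  a_k=3  p_k/q_k = 55/3
(x₁, y₁) = (55, 3);  55² − 336·3² = 1 ✓
(x_2, y_2) = (55·55 + 336·3·3, 55·3 + 3·55) = (6049, 330)
(x_3, y_3) = (55·6049 + 336·3·330, 55·330 + 3·6049) = (665335, 36297)

55 3
6049 330
665335 36297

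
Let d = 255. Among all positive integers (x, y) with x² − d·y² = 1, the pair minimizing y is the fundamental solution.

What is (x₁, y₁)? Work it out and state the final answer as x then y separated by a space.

√255 = [15; 1,30, …], period ℓ=2 (even) → k=1
step 0: (15, 1)  from 15·(1,0) + (0,1)
step 1: (16, 1)  from 1·(15,1) + (1,0)
→ (16, 1).  Check: 16²=256, 255·1²=255, difference 1.

16 1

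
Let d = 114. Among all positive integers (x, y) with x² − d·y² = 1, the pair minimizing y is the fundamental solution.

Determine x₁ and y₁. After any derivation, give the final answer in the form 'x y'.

1025 96

d=114: √d = [10; 1,2,10,2,1,20] (ℓ=6, even), read p_5/q_5
a_0=10:  p_0=10·1+0=10,  q_0=10·0+1=1
…
a_2=2:  p_2=2·11+10=32,  q_2=2·1+1=3
…
a_4=2:  p_4=2·331+32=694,  q_4=2·31+3=65
a_5=1:  p_5=1·694+331=1025,  q_5=1·65+31=96
fundamental: x₁=1025, y₁=96  (since 1050625 − 114·9216 = 1)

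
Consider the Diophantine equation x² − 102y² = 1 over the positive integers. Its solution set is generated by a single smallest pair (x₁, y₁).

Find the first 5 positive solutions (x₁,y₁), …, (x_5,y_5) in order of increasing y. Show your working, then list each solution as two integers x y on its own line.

d=102: √d = [10; 10,20] (ℓ=2, even), read p_1/q_1
k=0  a_k=10  p_k/q_k = 10/1
k=1  a_k=10  p_k/q_k = 101/10
(x₁, y₁) = (101, 10);  101² − 102·10² = 1 ✓
k=2:  x_2 = 101·101+102·10·10 = 20401,  y_2 = 101·10+10·101 = 2020
k=3:  x_3 = 101·20401+102·10·2020 = 4120901,  y_3 = 101·2020+10·20401 = 408030
k=4:  x_4 = 101·4120901+102·10·408030 = 832401601,  y_4 = 101·408030+10·4120901 = 82420040
k=5:  x_5 = 101·832401601+102·10·82420040 = 168141002501,  y_5 = 101·82420040+10·832401601 = 16648440050

101 10
20401 2020
4120901 408030
832401601 82420040
168141002501 16648440050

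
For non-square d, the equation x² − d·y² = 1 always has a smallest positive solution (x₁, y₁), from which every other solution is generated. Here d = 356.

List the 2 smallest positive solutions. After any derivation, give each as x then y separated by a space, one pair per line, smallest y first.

√356 → a₀=18, period (1,6,1,1,2,…,6,1,36); ℓ=14 even so k=13
step 0: (18, 1)  from 18·(1,0) + (0,1)
step 1: (19, 1)  from 1·(18,1) + (1,0)
step 2: (132, 7)  from 6·(19,1) + (18,1)
step 3: (151, 8)  from 1·(132,7) + (19,1)
…
step 5: (717, 38)  from 2·(283,15) + (151,8)
step 6: (1000, 53)  from 1·(717,38) + (283,15)
step 7: (8717, 462)  from 8·(1000,53) + (717,38)
step 8: (9717, 515)  from 1·(8717,462) + (1000,53)
step 9: (28151, 1492)  from 2·(9717,515) + (8717,462)
step 10: (37868, 2007)  from 1·(28151,1492) + (9717,515)
step 11: (66019, 3499)  from 1·(37868,2007) + (28151,1492)
step 12: (433982, 23001)  from 6·(66019,3499) + (37868,2007)
step 13: (500001, 26500)  from 1·(433982,23001) + (66019,3499)
fundamental: x₁=500001, y₁=26500  (since 250001000001 − 356·702250000 = 1)
k=2:  x_2 = 500001·500001+356·26500·26500 = 500002000001,  y_2 = 500001·26500+26500·500001 = 26500053000

500001 26500
500002000001 26500053000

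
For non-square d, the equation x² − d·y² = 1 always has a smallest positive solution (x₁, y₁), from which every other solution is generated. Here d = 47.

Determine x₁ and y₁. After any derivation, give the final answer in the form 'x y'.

√47 = [6; 1,5,1,12, …], period ℓ=4 (even) → k=3
step 0: (6, 1)  from 6·(1,0) + (0,1)
…
step 2: (41, 6)  from 5·(7,1) + (6,1)
step 3: (48, 7)  from 1·(41,6) + (7,1)
(x₁, y₁) = (48, 7);  48² − 47·7² = 1 ✓

48 7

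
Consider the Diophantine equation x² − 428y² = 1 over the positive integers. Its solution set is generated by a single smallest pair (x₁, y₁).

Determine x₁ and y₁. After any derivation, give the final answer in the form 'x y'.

√428 → a₀=20, period (1,2,4,1,5,10,5,1,4,2,1,40); ℓ=12 even so k=11
step 0: (20, 1)  from 20·(1,0) + (0,1)
step 1: (21, 1)  from 1·(20,1) + (1,0)
step 2: (62, 3)  from 2·(21,1) + (20,1)
step 3: (269, 13)  from 4·(62,3) + (21,1)
…
step 5: (1924, 93)  from 5·(331,16) + (269,13)
step 6: (19571, 946)  from 10·(1924,93) + (331,16)
step 7: (99779, 4823)  from 5·(19571,946) + (1924,93)
…
step 10: (1273708, 61567)  from 2·(577179,27899) + (119350,5769)
step 11: (1850887, 89466)  from 1·(1273708,61567) + (577179,27899)
→ (1850887, 89466).  Check: 1850887²=3425782686769, 428·89466²=3425782686768, difference 1.

1850887 89466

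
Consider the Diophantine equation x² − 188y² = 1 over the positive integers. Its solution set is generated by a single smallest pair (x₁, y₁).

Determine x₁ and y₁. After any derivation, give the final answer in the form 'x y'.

[13; 1,2,2,6,2,2,1,26] for √188; ℓ=8 ⇒ convergent index 7
step 0: (13, 1)  from 13·(1,0) + (0,1)
…
step 2: (41, 3)  from 2·(14,1) + (13,1)
…
step 4: (617, 45)  from 6·(96,7) + (41,3)
step 5: (1330, 97)  from 2·(617,45) + (96,7)
step 6: (3277, 239)  from 2·(1330,97) + (617,45)
step 7: (4607, 336)  from 1·(3277,239) + (1330,97)
→ (4607, 336).  Check: 4607²=21224449, 188·336²=21224448, difference 1.

4607 336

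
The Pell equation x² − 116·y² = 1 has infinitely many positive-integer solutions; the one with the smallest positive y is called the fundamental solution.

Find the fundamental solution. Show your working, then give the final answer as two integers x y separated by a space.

√116 → a₀=10, period (1,3,2,1,4,1,2,3,1,20); ℓ=10 even so k=9
a_0=10:  p_0=10·1+0=10,  q_0=10·0+1=1
…
a_3=2:  p_3=2·43+11=97,  q_3=2·4+1=9
…
a_5=4:  p_5=4·140+97=657,  q_5=4·13+9=61
a_6=1:  p_6=1·657+140=797,  q_6=1·61+13=74
a_7=2:  p_7=2·797+657=2251,  q_7=2·74+61=209
a_8=3:  p_8=3·2251+797=7550,  q_8=3·209+74=701
a_9=1:  p_9=1·7550+2251=9801,  q_9=1·701+209=910
→ (9801, 910).  Check: 9801²=96059601, 116·910²=96059600, difference 1.

9801 910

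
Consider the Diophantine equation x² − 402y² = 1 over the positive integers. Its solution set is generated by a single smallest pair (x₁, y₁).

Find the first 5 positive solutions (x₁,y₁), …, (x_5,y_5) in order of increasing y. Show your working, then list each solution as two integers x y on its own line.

√402 = [20; 20,40, …], period ℓ=2 (even) → k=1
step 0: (20, 1)  from 20·(1,0) + (0,1)
step 1: (401, 20)  from 20·(20,1) + (1,0)
(x₁, y₁) = (401, 20);  401² − 402·20² = 1 ✓
k=2:  x_2 = 401·401+402·20·20 = 321601,  y_2 = 401·20+20·401 = 16040
k=3:  x_3 = 401·321601+402·20·16040 = 257923601,  y_3 = 401·16040+20·321601 = 12864060
k=4:  x_4 = 401·257923601+402·20·12864060 = 206854406401,  y_4 = 401·12864060+20·257923601 = 10316960080
k=5:  x_5 = 401·206854406401+402·20·10316960080 = 165896976010001,  y_5 = 401·10316960080+20·206854406401 = 8274189120100

401 20
321601 16040
257923601 12864060
206854406401 10316960080
165896976010001 8274189120100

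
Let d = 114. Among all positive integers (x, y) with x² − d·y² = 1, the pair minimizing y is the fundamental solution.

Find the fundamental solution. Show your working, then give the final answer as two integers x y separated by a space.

d=114: √d = [10; 1,2,10,2,1,20] (ℓ=6, even), read p_5/q_5
k=0  a_k=10  p_k/q_k = 10/1
k=1  a_k=1  p_k/q_k = 11/1
k=2  a_k=2  p_k/q_k = 32/3
…
k=4  a_k=2  p_k/q_k = 694/65
k=5  a_k=1  p_k/q_k = 1025/96
fundamental: x₁=1025, y₁=96  (since 1050625 − 114·9216 = 1)

1025 96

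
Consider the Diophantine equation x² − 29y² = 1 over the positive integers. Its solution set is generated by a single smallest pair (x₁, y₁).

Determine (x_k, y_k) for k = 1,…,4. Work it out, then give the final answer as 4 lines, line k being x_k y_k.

9801 1820
192119201 35675640
3765920568201 699313893460
73819574785756801 13707950903927280

√29 → a₀=5, period (2,1,1,2,10); ℓ=5 odd so k=9
a_0=5:  p_0=5·1+0=5,  q_0=5·0+1=1
…
a_2=1:  p_2=1·11+5=16,  q_2=1·2+1=3
a_3=1:  p_3=1·16+11=27,  q_3=1·3+2=5
a_4=2:  p_4=2·27+16=70,  q_4=2·5+3=13
…
a_6=2:  p_6=2·727+70=1524,  q_6=2·135+13=283
…
a_8=1:  p_8=1·2251+1524=3775,  q_8=1·418+283=701
a_9=2:  p_9=2·3775+2251=9801,  q_9=2·701+418=1820
fundamental: x₁=9801, y₁=1820  (since 96059601 − 29·3312400 = 1)
k=2:  x_2 = 9801·9801+29·1820·1820 = 192119201,  y_2 = 9801·1820+1820·9801 = 35675640
k=3:  x_3 = 9801·192119201+29·1820·35675640 = 3765920568201,  y_3 = 9801·35675640+1820·192119201 = 699313893460
k=4:  x_4 = 9801·3765920568201+29·1820·699313893460 = 73819574785756801,  y_4 = 9801·699313893460+1820·3765920568201 = 13707950903927280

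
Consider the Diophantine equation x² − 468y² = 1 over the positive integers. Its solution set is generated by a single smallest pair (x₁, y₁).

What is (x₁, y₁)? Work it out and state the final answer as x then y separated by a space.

√468 → a₀=21, period (1,1,1,2,1,1,1,42); ℓ=8 even so k=7
step 0: (21, 1)  from 21·(1,0) + (0,1)
step 1: (22, 1)  from 1·(21,1) + (1,0)
…
step 3: (65, 3)  from 1·(43,2) + (22,1)
…
step 6: (411, 19)  from 1·(238,11) + (173,8)
step 7: (649, 30)  from 1·(411,19) + (238,11)
→ (649, 30).  Check: 649²=421201, 468·30²=421200, difference 1.

649 30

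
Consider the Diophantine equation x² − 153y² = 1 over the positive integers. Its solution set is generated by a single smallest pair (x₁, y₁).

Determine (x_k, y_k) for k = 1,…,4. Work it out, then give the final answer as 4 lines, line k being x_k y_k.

2177 176
9478657 766304
41270070401 3336487440
179689877047297 14527065547456

[12; 2,1,2,2,2,1,2,24] for √153; ℓ=8 ⇒ convergent index 7
k=0  a_k=12  p_k/q_k = 12/1
…
k=6  a_k=1  p_k/q_k = 804/65
k=7  a_k=2  p_k/q_k = 2177/176
fundamental: x₁=2177, y₁=176  (since 4739329 − 153·30976 = 1)
(2177+176√153)^2 = 9478657 + 766304√153
(2177+176√153)^3 = 41270070401 + 3336487440√153
(2177+176√153)^4 = 179689877047297 + 14527065547456√153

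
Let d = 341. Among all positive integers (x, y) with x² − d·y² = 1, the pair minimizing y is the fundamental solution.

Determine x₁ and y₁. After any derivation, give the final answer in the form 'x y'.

d=341: √d = [18; 2,6,1,8,2,…,6,2,36] (ℓ=14, even), read p_13/q_13
i=0: a=18 ⇒ p=18, q=1
…
i=2: a=6 ⇒ p=240, q=13
…
i=6: a=1 ⇒ p=7645, q=414
…
i=10: a=8 ⇒ p=641940, q=34763
…
i=12: a=6 ⇒ p=4953942, q=268271
i=13: a=2 ⇒ p=10626551, q=575460
→ (10626551, 575460).  Check: 10626551²=112923586155601, 341·575460²=112923586155600, difference 1.

10626551 575460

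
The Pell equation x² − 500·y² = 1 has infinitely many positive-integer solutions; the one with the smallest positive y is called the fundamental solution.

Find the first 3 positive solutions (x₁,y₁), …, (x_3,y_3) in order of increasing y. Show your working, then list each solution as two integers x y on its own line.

930249 41602
1730726404001 77400437796
3220013013190122249 144003359718540806

[22; 2,1,3,2,1,…,1,2,44] for √500; ℓ=14 ⇒ convergent index 13
a_0=22:  p_0=22·1+0=22,  q_0=22·0+1=1
a_1=2:  p_1=2·22+1=45,  q_1=2·1+0=2
a_2=1:  p_2=1·45+22=67,  q_2=1·2+1=3
…
a_4=2:  p_4=2·246+67=559,  q_4=2·11+3=25
a_5=1:  p_5=1·559+246=805,  q_5=1·25+11=36
a_6=1:  p_6=1·805+559=1364,  q_6=1·36+25=61
a_7=10:  p_7=10·1364+805=14445,  q_7=10·61+36=646
a_8=1:  p_8=1·14445+1364=15809,  q_8=1·646+61=707
a_9=1:  p_9=1·15809+14445=30254,  q_9=1·707+646=1353
a_10=2:  p_10=2·30254+15809=76317,  q_10=2·1353+707=3413
a_11=3:  p_11=3·76317+30254=259205,  q_11=3·3413+1353=11592
a_12=1:  p_12=1·259205+76317=335522,  q_12=1·11592+3413=15005
a_13=2:  p_13=2·335522+259205=930249,  q_13=2·15005+11592=41602
fundamental: x₁=930249, y₁=41602  (since 865363202001 − 500·1730726404 = 1)
(930249+41602√500)^2 = 1730726404001 + 77400437796√500
(930249+41602√500)^3 = 3220013013190122249 + 144003359718540806√500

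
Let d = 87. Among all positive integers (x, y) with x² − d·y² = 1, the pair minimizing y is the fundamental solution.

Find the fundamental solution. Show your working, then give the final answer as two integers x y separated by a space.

√87 = [9; 3,18, …], period ℓ=2 (even) → k=1
i=0: a=9 ⇒ p=9, q=1
i=1: a=3 ⇒ p=28, q=3
fundamental: x₁=28, y₁=3  (since 784 − 87·9 = 1)

28 3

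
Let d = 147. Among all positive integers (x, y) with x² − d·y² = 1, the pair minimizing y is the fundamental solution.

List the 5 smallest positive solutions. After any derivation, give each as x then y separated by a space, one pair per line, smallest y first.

√147 → a₀=12, period (8,24); ℓ=2 even so k=1
i=0: a=12 ⇒ p=12, q=1
i=1: a=8 ⇒ p=97, q=8
fundamental: x₁=97, y₁=8  (since 9409 − 147·64 = 1)
n=2: (97,8)∘(97,8) = (97·97+147·8·8, 97·8+8·97) = (18817,1552)
n=3: (18817,1552)∘(97,8) = (97·18817+147·8·1552, 97·1552+8·18817) = (3650401,301080)
n=4: (3650401,301080)∘(97,8) = (97·3650401+147·8·301080, 97·301080+8·3650401) = (708158977,58407968)
n=5: (708158977,58407968)∘(97,8) = (97·708158977+147·8·58407968, 97·58407968+8·708158977) = (137379191137,11330844712)

97 8
18817 1552
3650401 301080
708158977 58407968
137379191137 11330844712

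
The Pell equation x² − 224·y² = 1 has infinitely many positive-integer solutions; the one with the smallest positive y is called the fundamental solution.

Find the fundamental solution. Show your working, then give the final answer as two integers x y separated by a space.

15 1

√224 → a₀=14, period (1,28); ℓ=2 even so k=1
a_0=14:  p_0=14·1+0=14,  q_0=14·0+1=1
a_1=1:  p_1=1·14+1=15,  q_1=1·1+0=1
→ (15, 1).  Check: 15²=225, 224·1²=224, difference 1.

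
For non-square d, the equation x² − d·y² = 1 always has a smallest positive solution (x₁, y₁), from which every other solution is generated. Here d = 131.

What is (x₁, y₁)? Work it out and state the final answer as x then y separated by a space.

√131 = [11; 2,4,11,4,2,22, …], period ℓ=6 (even) → k=5
a_0=11:  p_0=11·1+0=11,  q_0=11·0+1=1
a_1=2:  p_1=2·11+1=23,  q_1=2·1+0=2
…
a_3=11:  p_3=11·103+23=1156,  q_3=11·9+2=101
a_4=4:  p_4=4·1156+103=4727,  q_4=4·101+9=413
a_5=2:  p_5=2·4727+1156=10610,  q_5=2·413+101=927
→ (10610, 927).  Check: 10610²=112572100, 131·927²=112572099, difference 1.

10610 927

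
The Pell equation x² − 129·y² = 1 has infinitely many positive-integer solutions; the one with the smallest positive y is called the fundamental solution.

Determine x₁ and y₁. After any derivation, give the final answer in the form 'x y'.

√129 → a₀=11, period (2,1,3,1,6,1,3,1,2,22); ℓ=10 even so k=9
step 0: (11, 1)  from 11·(1,0) + (0,1)
…
step 3: (125, 11)  from 3·(34,3) + (23,2)
…
step 5: (1079, 95)  from 6·(159,14) + (125,11)
step 6: (1238, 109)  from 1·(1079,95) + (159,14)
…
step 8: (6031, 531)  from 1·(4793,422) + (1238,109)
step 9: (16855, 1484)  from 2·(6031,531) + (4793,422)
fundamental: x₁=16855, y₁=1484  (since 284091025 − 129·2202256 = 1)

16855 1484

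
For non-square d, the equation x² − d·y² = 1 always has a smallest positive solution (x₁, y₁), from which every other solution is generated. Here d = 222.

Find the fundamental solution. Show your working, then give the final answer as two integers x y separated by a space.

149 10

√222 → a₀=14, period (1,8,1,28); ℓ=4 even so k=3
i=0: a=14 ⇒ p=14, q=1
i=1: a=1 ⇒ p=15, q=1
i=2: a=8 ⇒ p=134, q=9
i=3: a=1 ⇒ p=149, q=10
(x₁, y₁) = (149, 10);  149² − 222·10² = 1 ✓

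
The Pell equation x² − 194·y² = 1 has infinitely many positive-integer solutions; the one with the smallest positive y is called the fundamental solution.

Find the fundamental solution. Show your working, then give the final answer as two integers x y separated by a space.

d=194: √d = [13; 1,12,1,26] (ℓ=4, even), read p_3/q_3
step 0: (13, 1)  from 13·(1,0) + (0,1)
step 1: (14, 1)  from 1·(13,1) + (1,0)
step 2: (181, 13)  from 12·(14,1) + (13,1)
step 3: (195, 14)  from 1·(181,13) + (14,1)
→ (195, 14).  Check: 195²=38025, 194·14²=38024, difference 1.

195 14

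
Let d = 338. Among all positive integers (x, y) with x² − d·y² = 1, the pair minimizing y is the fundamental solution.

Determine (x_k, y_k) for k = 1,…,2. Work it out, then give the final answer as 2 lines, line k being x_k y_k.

[18; 2,1,1,2,36] for √338; ℓ=5 ⇒ convergent index 9
i=0: a=18 ⇒ p=18, q=1
…
i=3: a=1 ⇒ p=92, q=5
…
i=5: a=36 ⇒ p=8696, q=473
…
i=8: a=1 ⇒ p=43958, q=2391
i=9: a=2 ⇒ p=114243, q=6214
→ (114243, 6214).  Check: 114243²=13051463049, 338·6214²=13051463048, difference 1.
(x_2, y_2) = (114243·114243 + 338·6214·6214, 114243·6214 + 6214·114243) = (26102926097, 1419812004)

114243 6214
26102926097 1419812004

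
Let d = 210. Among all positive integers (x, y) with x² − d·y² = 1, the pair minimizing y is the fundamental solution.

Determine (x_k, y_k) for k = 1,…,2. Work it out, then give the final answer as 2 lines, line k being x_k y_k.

29 2
1681 116

√210 = [14; 2,28, …], period ℓ=2 (even) → k=1
i=0: a=14 ⇒ p=14, q=1
i=1: a=2 ⇒ p=29, q=2
fundamental: x₁=29, y₁=2  (since 841 − 210·4 = 1)
k=2:  x_2 = 29·29+210·2·2 = 1681,  y_2 = 29·2+2·29 = 116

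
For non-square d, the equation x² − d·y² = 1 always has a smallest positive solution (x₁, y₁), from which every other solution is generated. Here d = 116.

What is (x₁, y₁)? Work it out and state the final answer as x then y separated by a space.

d=116: √d = [10; 1,3,2,1,4,1,2,3,1,20] (ℓ=10, even), read p_9/q_9
i=0: a=10 ⇒ p=10, q=1
…
i=3: a=2 ⇒ p=97, q=9
i=4: a=1 ⇒ p=140, q=13
…
i=6: a=1 ⇒ p=797, q=74
i=7: a=2 ⇒ p=2251, q=209
i=8: a=3 ⇒ p=7550, q=701
i=9: a=1 ⇒ p=9801, q=910
→ (9801, 910).  Check: 9801²=96059601, 116·910²=96059600, difference 1.

9801 910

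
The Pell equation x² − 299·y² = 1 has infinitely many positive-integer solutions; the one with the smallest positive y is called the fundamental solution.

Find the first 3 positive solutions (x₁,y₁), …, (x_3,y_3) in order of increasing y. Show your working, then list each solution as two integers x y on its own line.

√299 = [17; 3,2,3,34, …], period ℓ=4 (even) → k=3
i=0: a=17 ⇒ p=17, q=1
…
i=2: a=2 ⇒ p=121, q=7
i=3: a=3 ⇒ p=415, q=24
→ (415, 24).  Check: 415²=172225, 299·24²=172224, difference 1.
(415+24√299)^2 = 344449 + 19920√299
(415+24√299)^3 = 285892255 + 16533576√299

415 24
344449 19920
285892255 16533576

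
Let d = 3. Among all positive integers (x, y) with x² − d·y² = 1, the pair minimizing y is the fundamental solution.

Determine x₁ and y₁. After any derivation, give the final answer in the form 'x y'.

√3 → a₀=1, period (1,2); ℓ=2 even so k=1
a_0=1:  p_0=1·1+0=1,  q_0=1·0+1=1
a_1=1:  p_1=1·1+1=2,  q_1=1·1+0=1
→ (2, 1).  Check: 2²=4, 3·1²=3, difference 1.

2 1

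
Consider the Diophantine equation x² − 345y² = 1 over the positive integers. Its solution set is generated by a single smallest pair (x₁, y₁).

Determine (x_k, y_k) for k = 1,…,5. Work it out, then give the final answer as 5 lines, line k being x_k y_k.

√345 → a₀=18, period (1,1,2,1,6,1,2,1,1,36); ℓ=10 even so k=9
a_0=18:  p_0=18·1+0=18,  q_0=18·0+1=1
…
a_2=1:  p_2=1·19+18=37,  q_2=1·1+1=2
…
a_4=1:  p_4=1·93+37=130,  q_4=1·5+2=7
a_5=6:  p_5=6·130+93=873,  q_5=6·7+5=47
a_6=1:  p_6=1·873+130=1003,  q_6=1·47+7=54
…
a_8=1:  p_8=1·2879+1003=3882,  q_8=1·155+54=209
a_9=1:  p_9=1·3882+2879=6761,  q_9=1·209+155=364
→ (6761, 364).  Check: 6761²=45711121, 345·364²=45711120, difference 1.
(x_2, y_2) = (6761·6761 + 345·364·364, 6761·364 + 364·6761) = (91422241, 4922008)
(x_3, y_3) = (6761·91422241 + 345·364·4922008, 6761·4922008 + 364·91422241) = (1236211536041, 66555391812)
(x_4, y_4) = (6761·1236211536041 + 345·364·66555391812, 6761·66555391812 + 364·1236211536041) = (16716052298924161, 899962003159856)
(x_5, y_5) = (6761·16716052298924161 + 345·364·899962003159856, 6761·899962003159856 + 364·16716052298924161) = (226034457949840969001, 12169286140172181020)

6761 364
91422241 4922008
1236211536041 66555391812
16716052298924161 899962003159856
226034457949840969001 12169286140172181020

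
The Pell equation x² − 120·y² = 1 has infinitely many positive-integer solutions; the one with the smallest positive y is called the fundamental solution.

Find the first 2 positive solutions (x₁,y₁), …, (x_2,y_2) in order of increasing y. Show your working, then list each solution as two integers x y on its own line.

√120 = [10; 1,20, …], period ℓ=2 (even) → k=1
step 0: (10, 1)  from 10·(1,0) + (0,1)
step 1: (11, 1)  from 1·(10,1) + (1,0)
→ (11, 1).  Check: 11²=121, 120·1²=120, difference 1.
(x_2, y_2) = (11·11 + 120·1·1, 11·1 + 1·11) = (241, 22)

11 1
241 22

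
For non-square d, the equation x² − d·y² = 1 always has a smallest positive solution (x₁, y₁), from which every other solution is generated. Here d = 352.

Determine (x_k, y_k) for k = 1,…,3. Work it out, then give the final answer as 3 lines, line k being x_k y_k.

77617 4137
12048797377 642203058
1870383011943601 99691749501435

[18; 1,3,5,9,5,3,1,36] for √352; ℓ=8 ⇒ convergent index 7
k=0  a_k=18  p_k/q_k = 18/1
k=1  a_k=1  p_k/q_k = 19/1
k=2  a_k=3  p_k/q_k = 75/4
k=3  a_k=5  p_k/q_k = 394/21
…
k=5  a_k=5  p_k/q_k = 18499/986
k=6  a_k=3  p_k/q_k = 59118/3151
k=7  a_k=1  p_k/q_k = 77617/4137
→ (77617, 4137).  Check: 77617²=6024398689, 352·4137²=6024398688, difference 1.
n=2: (77617,4137)∘(77617,4137) = (77617·77617+352·4137·4137, 77617·4137+4137·77617) = (12048797377,642203058)
n=3: (12048797377,642203058)∘(77617,4137) = (77617·12048797377+352·4137·642203058, 77617·642203058+4137·12048797377) = (1870383011943601,99691749501435)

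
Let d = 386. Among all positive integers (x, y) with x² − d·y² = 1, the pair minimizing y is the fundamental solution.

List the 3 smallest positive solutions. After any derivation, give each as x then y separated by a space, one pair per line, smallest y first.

111555 5678
24889036049 1266818580
5552992832780835 282639893378122

d=386: √d = [19; 1,1,1,4,1,18,1,4,1,1,1,38] (ℓ=12, even), read p_11/q_11
k=0  a_k=19  p_k/q_k = 19/1
…
k=3  a_k=1  p_k/q_k = 59/3
k=4  a_k=4  p_k/q_k = 275/14
k=5  a_k=1  p_k/q_k = 334/17
k=6  a_k=18  p_k/q_k = 6287/320
…
k=8  a_k=4  p_k/q_k = 32771/1668
…
k=10  a_k=1  p_k/q_k = 72163/3673
k=11  a_k=1  p_k/q_k = 111555/5678
fundamental: x₁=111555, y₁=5678  (since 12444518025 − 386·32239684 = 1)
k=2:  x_2 = 111555·111555+386·5678·5678 = 24889036049,  y_2 = 111555·5678+5678·111555 = 1266818580
k=3:  x_3 = 111555·24889036049+386·5678·1266818580 = 5552992832780835,  y_3 = 111555·1266818580+5678·24889036049 = 282639893378122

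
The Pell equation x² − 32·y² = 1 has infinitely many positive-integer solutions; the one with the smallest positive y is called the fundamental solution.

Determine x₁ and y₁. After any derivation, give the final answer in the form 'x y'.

17 3

√32 → a₀=5, period (1,1,1,10); ℓ=4 even so k=3
a_0=5:  p_0=5·1+0=5,  q_0=5·0+1=1
…
a_2=1:  p_2=1·6+5=11,  q_2=1·1+1=2
a_3=1:  p_3=1·11+6=17,  q_3=1·2+1=3
fundamental: x₁=17, y₁=3  (since 289 − 32·9 = 1)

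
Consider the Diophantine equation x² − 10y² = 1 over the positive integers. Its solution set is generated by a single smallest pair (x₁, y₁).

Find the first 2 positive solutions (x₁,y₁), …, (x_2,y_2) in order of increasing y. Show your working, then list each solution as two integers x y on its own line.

19 6
721 228

√10 → a₀=3, period (6); ℓ=1 odd so k=1
a_0=3:  p_0=3·1+0=3,  q_0=3·0+1=1
a_1=6:  p_1=6·3+1=19,  q_1=6·1+0=6
fundamental: x₁=19, y₁=6  (since 361 − 10·36 = 1)
(x_2, y_2) = (19·19 + 10·6·6, 19·6 + 6·19) = (721, 228)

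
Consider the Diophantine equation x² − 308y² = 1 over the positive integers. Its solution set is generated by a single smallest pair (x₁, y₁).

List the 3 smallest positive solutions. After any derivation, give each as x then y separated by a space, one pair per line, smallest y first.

[17; 1,1,4,1,1,34] for √308; ℓ=6 ⇒ convergent index 5
i=0: a=17 ⇒ p=17, q=1
i=1: a=1 ⇒ p=18, q=1
…
i=4: a=1 ⇒ p=193, q=11
i=5: a=1 ⇒ p=351, q=20
fundamental: x₁=351, y₁=20  (since 123201 − 308·400 = 1)
(x_2, y_2) = (351·351 + 308·20·20, 351·20 + 20·351) = (246401, 14040)
(x_3, y_3) = (351·246401 + 308·20·14040, 351·14040 + 20·246401) = (172973151, 9856060)

351 20
246401 14040
172973151 9856060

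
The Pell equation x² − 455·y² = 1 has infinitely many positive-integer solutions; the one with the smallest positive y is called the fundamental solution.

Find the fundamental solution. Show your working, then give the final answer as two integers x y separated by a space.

d=455: √d = [21; 3,42] (ℓ=2, even), read p_1/q_1
i=0: a=21 ⇒ p=21, q=1
i=1: a=3 ⇒ p=64, q=3
fundamental: x₁=64, y₁=3  (since 4096 − 455·9 = 1)

64 3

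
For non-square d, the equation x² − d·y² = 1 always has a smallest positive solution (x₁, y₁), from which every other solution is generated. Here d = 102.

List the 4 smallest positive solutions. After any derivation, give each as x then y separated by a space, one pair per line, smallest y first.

d=102: √d = [10; 10,20] (ℓ=2, even), read p_1/q_1
i=0: a=10 ⇒ p=10, q=1
i=1: a=10 ⇒ p=101, q=10
fundamental: x₁=101, y₁=10  (since 10201 − 102·100 = 1)
n=2: (101,10)∘(101,10) = (101·101+102·10·10, 101·10+10·101) = (20401,2020)
n=3: (20401,2020)∘(101,10) = (101·20401+102·10·2020, 101·2020+10·20401) = (4120901,408030)
n=4: (4120901,408030)∘(101,10) = (101·4120901+102·10·408030, 101·408030+10·4120901) = (832401601,82420040)

101 10
20401 2020
4120901 408030
832401601 82420040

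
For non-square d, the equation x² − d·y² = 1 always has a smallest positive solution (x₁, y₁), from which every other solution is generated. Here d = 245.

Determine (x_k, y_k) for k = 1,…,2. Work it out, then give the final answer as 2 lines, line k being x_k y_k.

√245 = [15; 1,1,1,7,6,7,1,1,1,30, …], period ℓ=10 (even) → k=9
step 0: (15, 1)  from 15·(1,0) + (0,1)
…
step 2: (31, 2)  from 1·(16,1) + (15,1)
step 3: (47, 3)  from 1·(31,2) + (16,1)
step 4: (360, 23)  from 7·(47,3) + (31,2)
step 5: (2207, 141)  from 6·(360,23) + (47,3)
step 6: (15809, 1010)  from 7·(2207,141) + (360,23)
step 7: (18016, 1151)  from 1·(15809,1010) + (2207,141)
step 8: (33825, 2161)  from 1·(18016,1151) + (15809,1010)
step 9: (51841, 3312)  from 1·(33825,2161) + (18016,1151)
fundamental: x₁=51841, y₁=3312  (since 2687489281 − 245·10969344 = 1)
k=2:  x_2 = 51841·51841+245·3312·3312 = 5374978561,  y_2 = 51841·3312+3312·51841 = 343394784

51841 3312
5374978561 343394784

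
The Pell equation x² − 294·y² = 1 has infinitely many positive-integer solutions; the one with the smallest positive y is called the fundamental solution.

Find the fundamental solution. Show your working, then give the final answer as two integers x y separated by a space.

[17; 6,1,4,1,6,34] for √294; ℓ=6 ⇒ convergent index 5
step 0: (17, 1)  from 17·(1,0) + (0,1)
…
step 2: (120, 7)  from 1·(103,6) + (17,1)
step 3: (583, 34)  from 4·(120,7) + (103,6)
step 4: (703, 41)  from 1·(583,34) + (120,7)
step 5: (4801, 280)  from 6·(703,41) + (583,34)
(x₁, y₁) = (4801, 280);  4801² − 294·280² = 1 ✓

4801 280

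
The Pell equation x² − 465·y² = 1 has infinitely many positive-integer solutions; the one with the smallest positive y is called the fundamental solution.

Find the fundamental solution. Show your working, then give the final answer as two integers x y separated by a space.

15871 736

[21; 1,1,3,2,2,2,3,1,1,42] for √465; ℓ=10 ⇒ convergent index 9
i=0: a=21 ⇒ p=21, q=1
i=1: a=1 ⇒ p=22, q=1
i=2: a=1 ⇒ p=43, q=2
i=3: a=3 ⇒ p=151, q=7
i=4: a=2 ⇒ p=345, q=16
i=5: a=2 ⇒ p=841, q=39
i=6: a=2 ⇒ p=2027, q=94
…
i=8: a=1 ⇒ p=8949, q=415
i=9: a=1 ⇒ p=15871, q=736
→ (15871, 736).  Check: 15871²=251888641, 465·736²=251888640, difference 1.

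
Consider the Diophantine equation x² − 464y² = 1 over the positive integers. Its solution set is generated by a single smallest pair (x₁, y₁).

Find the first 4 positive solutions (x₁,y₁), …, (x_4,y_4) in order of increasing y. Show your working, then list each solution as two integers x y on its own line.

√464 = [21; 1,1,5,1,1,1,5,1,1,42, …], period ℓ=10 (even) → k=9
a_0=21:  p_0=21·1+0=21,  q_0=21·0+1=1
a_1=1:  p_1=1·21+1=22,  q_1=1·1+0=1
…
a_3=5:  p_3=5·43+22=237,  q_3=5·2+1=11
…
a_6=1:  p_6=1·517+280=797,  q_6=1·24+13=37
a_7=5:  p_7=5·797+517=4502,  q_7=5·37+24=209
a_8=1:  p_8=1·4502+797=5299,  q_8=1·209+37=246
a_9=1:  p_9=1·5299+4502=9801,  q_9=1·246+209=455
(x₁, y₁) = (9801, 455);  9801² − 464·455² = 1 ✓
(x_2, y_2) = (9801·9801 + 464·455·455, 9801·455 + 455·9801) = (192119201, 8918910)
(x_3, y_3) = (9801·192119201 + 464·455·8918910, 9801·8918910 + 455·192119201) = (3765920568201, 174828473365)
(x_4, y_4) = (9801·3765920568201 + 464·455·174828473365, 9801·174828473365 + 455·3765920568201) = (73819574785756801, 3426987725981820)

9801 455
192119201 8918910
3765920568201 174828473365
73819574785756801 3426987725981820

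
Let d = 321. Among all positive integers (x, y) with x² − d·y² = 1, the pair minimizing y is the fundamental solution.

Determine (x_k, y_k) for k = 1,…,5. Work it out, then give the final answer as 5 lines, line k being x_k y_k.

215 12
92449 5160
39752855 2218788
17093635201 954073680
7350223383575 410249463612

√321 → a₀=17, period (1,10,1,34); ℓ=4 even so k=3
a_0=17:  p_0=17·1+0=17,  q_0=17·0+1=1
…
a_2=10:  p_2=10·18+17=197,  q_2=10·1+1=11
a_3=1:  p_3=1·197+18=215,  q_3=1·11+1=12
fundamental: x₁=215, y₁=12  (since 46225 − 321·144 = 1)
n=2: (215,12)∘(215,12) = (215·215+321·12·12, 215·12+12·215) = (92449,5160)
n=3: (92449,5160)∘(215,12) = (215·92449+321·12·5160, 215·5160+12·92449) = (39752855,2218788)
n=4: (39752855,2218788)∘(215,12) = (215·39752855+321·12·2218788, 215·2218788+12·39752855) = (17093635201,954073680)
n=5: (17093635201,954073680)∘(215,12) = (215·17093635201+321·12·954073680, 215·954073680+12·17093635201) = (7350223383575,410249463612)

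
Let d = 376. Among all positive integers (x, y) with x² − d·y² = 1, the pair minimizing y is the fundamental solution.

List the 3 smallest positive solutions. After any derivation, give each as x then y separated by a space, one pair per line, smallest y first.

2143295 110532
9187426914049 473805365880
39382732335491159615 2031009343327438668

√376 = [19; 2,1,1,3,1,…,1,2,38, …], period ℓ=16 (even) → k=15
i=0: a=19 ⇒ p=19, q=1
…
i=2: a=1 ⇒ p=58, q=3
i=3: a=1 ⇒ p=97, q=5
…
i=5: a=1 ⇒ p=446, q=23
…
i=10: a=2 ⇒ p=70621, q=3642
…
i=14: a=1 ⇒ p=837427, q=43187
i=15: a=2 ⇒ p=2143295, q=110532
→ (2143295, 110532).  Check: 2143295²=4593713457025, 376·110532²=4593713457024, difference 1.
k=2:  x_2 = 2143295·2143295+376·110532·110532 = 9187426914049,  y_2 = 2143295·110532+110532·2143295 = 473805365880
k=3:  x_3 = 2143295·9187426914049+376·110532·473805365880 = 39382732335491159615,  y_3 = 2143295·473805365880+110532·9187426914049 = 2031009343327438668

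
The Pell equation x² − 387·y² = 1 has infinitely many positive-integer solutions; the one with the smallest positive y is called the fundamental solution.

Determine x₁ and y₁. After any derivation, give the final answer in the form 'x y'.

3482 177

√387 → a₀=19, period (1,2,19,2,1,38); ℓ=6 even so k=5
step 0: (19, 1)  from 19·(1,0) + (0,1)
…
step 2: (59, 3)  from 2·(20,1) + (19,1)
step 3: (1141, 58)  from 19·(59,3) + (20,1)
step 4: (2341, 119)  from 2·(1141,58) + (59,3)
step 5: (3482, 177)  from 1·(2341,119) + (1141,58)
→ (3482, 177).  Check: 3482²=12124324, 387·177²=12124323, difference 1.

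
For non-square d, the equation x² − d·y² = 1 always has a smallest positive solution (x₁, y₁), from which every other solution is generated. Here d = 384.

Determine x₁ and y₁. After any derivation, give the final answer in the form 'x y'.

4801 245

√384 = [19; 1,1,2,9,2,1,1,38, …], period ℓ=8 (even) → k=7
a_0=19:  p_0=19·1+0=19,  q_0=19·0+1=1
a_1=1:  p_1=1·19+1=20,  q_1=1·1+0=1
a_2=1:  p_2=1·20+19=39,  q_2=1·1+1=2
a_3=2:  p_3=2·39+20=98,  q_3=2·2+1=5
a_4=9:  p_4=9·98+39=921,  q_4=9·5+2=47
a_5=2:  p_5=2·921+98=1940,  q_5=2·47+5=99
a_6=1:  p_6=1·1940+921=2861,  q_6=1·99+47=146
a_7=1:  p_7=1·2861+1940=4801,  q_7=1·146+99=245
→ (4801, 245).  Check: 4801²=23049601, 384·245²=23049600, difference 1.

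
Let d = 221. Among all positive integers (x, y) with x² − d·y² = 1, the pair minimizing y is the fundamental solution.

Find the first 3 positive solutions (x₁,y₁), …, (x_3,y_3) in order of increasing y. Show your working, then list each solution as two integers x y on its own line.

1665 112
5544449 372960
18463013505 1241956688

√221 = [14; 1,6,2,6,1,28, …], period ℓ=6 (even) → k=5
a_0=14:  p_0=14·1+0=14,  q_0=14·0+1=1
a_1=1:  p_1=1·14+1=15,  q_1=1·1+0=1
…
a_3=2:  p_3=2·104+15=223,  q_3=2·7+1=15
a_4=6:  p_4=6·223+104=1442,  q_4=6·15+7=97
a_5=1:  p_5=1·1442+223=1665,  q_5=1·97+15=112
(x₁, y₁) = (1665, 112);  1665² − 221·112² = 1 ✓
(1665+112√221)^2 = 5544449 + 372960√221
(1665+112√221)^3 = 18463013505 + 1241956688√221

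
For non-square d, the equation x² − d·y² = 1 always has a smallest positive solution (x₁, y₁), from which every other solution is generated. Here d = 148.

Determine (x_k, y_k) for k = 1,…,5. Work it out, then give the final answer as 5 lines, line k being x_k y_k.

73 6
10657 876
1555849 127890
227143297 18671064
33161365513 2725847454

√148 = [12; 6,24, …], period ℓ=2 (even) → k=1
a_0=12:  p_0=12·1+0=12,  q_0=12·0+1=1
a_1=6:  p_1=6·12+1=73,  q_1=6·1+0=6
(x₁, y₁) = (73, 6);  73² − 148·6² = 1 ✓
k=2:  x_2 = 73·73+148·6·6 = 10657,  y_2 = 73·6+6·73 = 876
k=3:  x_3 = 73·10657+148·6·876 = 1555849,  y_3 = 73·876+6·10657 = 127890
k=4:  x_4 = 73·1555849+148·6·127890 = 227143297,  y_4 = 73·127890+6·1555849 = 18671064
k=5:  x_5 = 73·227143297+148·6·18671064 = 33161365513,  y_5 = 73·18671064+6·227143297 = 2725847454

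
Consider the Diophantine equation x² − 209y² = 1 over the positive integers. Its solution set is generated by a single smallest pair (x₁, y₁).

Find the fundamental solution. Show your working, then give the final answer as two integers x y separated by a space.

46551 3220

√209 = [14; 2,5,3,2,3,5,2,28, …], period ℓ=8 (even) → k=7
k=0  a_k=14  p_k/q_k = 14/1
…
k=2  a_k=5  p_k/q_k = 159/11
k=3  a_k=3  p_k/q_k = 506/35
k=4  a_k=2  p_k/q_k = 1171/81
…
k=6  a_k=5  p_k/q_k = 21266/1471
k=7  a_k=2  p_k/q_k = 46551/3220
→ (46551, 3220).  Check: 46551²=2166995601, 209·3220²=2166995600, difference 1.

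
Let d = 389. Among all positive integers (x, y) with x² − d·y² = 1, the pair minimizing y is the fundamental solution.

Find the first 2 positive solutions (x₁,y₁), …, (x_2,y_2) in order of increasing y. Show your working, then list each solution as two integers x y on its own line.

[19; 1,2,1,1,1,1,2,1,38] for √389; ℓ=9 ⇒ convergent index 17
i=0: a=19 ⇒ p=19, q=1
…
i=12: a=1 ⇒ p=202418, q=10263
…
i=14: a=1 ⇒ p=556329, q=28207
i=15: a=1 ⇒ p=910240, q=46151
i=16: a=2 ⇒ p=2376809, q=120509
i=17: a=1 ⇒ p=3287049, q=166660
fundamental: x₁=3287049, y₁=166660  (since 10804691128401 − 389·27775555600 = 1)
(3287049+166660√389)^2 = 21609382256801 + 1095639172680√389

3287049 166660
21609382256801 1095639172680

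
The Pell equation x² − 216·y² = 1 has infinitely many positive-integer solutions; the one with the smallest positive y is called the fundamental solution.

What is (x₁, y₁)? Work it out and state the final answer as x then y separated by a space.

485 33

√216 → a₀=14, period (1,2,3,2,1,28); ℓ=6 even so k=5
i=0: a=14 ⇒ p=14, q=1
i=1: a=1 ⇒ p=15, q=1
i=2: a=2 ⇒ p=44, q=3
…
i=4: a=2 ⇒ p=338, q=23
i=5: a=1 ⇒ p=485, q=33
(x₁, y₁) = (485, 33);  485² − 216·33² = 1 ✓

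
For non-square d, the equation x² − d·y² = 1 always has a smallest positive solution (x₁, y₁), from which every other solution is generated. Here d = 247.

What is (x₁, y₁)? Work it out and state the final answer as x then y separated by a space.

85292 5427

√247 → a₀=15, period (1,2,1,1,9,1,9,1,1,2,1,30); ℓ=12 even so k=11
i=0: a=15 ⇒ p=15, q=1
…
i=6: a=1 ⇒ p=1163, q=74
…
i=8: a=1 ⇒ p=12683, q=807
…
i=10: a=2 ⇒ p=61089, q=3887
i=11: a=1 ⇒ p=85292, q=5427
fundamental: x₁=85292, y₁=5427  (since 7274725264 − 247·29452329 = 1)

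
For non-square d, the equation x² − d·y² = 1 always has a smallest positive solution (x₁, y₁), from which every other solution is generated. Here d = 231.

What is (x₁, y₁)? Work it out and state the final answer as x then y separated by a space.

76 5

[15; 5,30] for √231; ℓ=2 ⇒ convergent index 1
step 0: (15, 1)  from 15·(1,0) + (0,1)
step 1: (76, 5)  from 5·(15,1) + (1,0)
(x₁, y₁) = (76, 5);  76² − 231·5² = 1 ✓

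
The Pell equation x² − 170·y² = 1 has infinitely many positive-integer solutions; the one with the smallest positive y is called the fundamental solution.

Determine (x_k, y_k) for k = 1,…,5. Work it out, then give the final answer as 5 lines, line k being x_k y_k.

√170 = [13; 26, …], period ℓ=1 (odd) → k=1
k=0  a_k=13  p_k/q_k = 13/1
k=1  a_k=26  p_k/q_k = 339/26
→ (339, 26).  Check: 339²=114921, 170·26²=114920, difference 1.
(x_2, y_2) = (339·339 + 170·26·26, 339·26 + 26·339) = (229841, 17628)
(x_3, y_3) = (339·229841 + 170·26·17628, 339·17628 + 26·229841) = (155831859, 11951758)
(x_4, y_4) = (339·155831859 + 170·26·11951758, 339·11951758 + 26·155831859) = (105653770561, 8103274296)
(x_5, y_5) = (339·105653770561 + 170·26·8103274296, 339·8103274296 + 26·105653770561) = (71633100608499, 5494008020930)

339 26
229841 17628
155831859 11951758
105653770561 8103274296
71633100608499 5494008020930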